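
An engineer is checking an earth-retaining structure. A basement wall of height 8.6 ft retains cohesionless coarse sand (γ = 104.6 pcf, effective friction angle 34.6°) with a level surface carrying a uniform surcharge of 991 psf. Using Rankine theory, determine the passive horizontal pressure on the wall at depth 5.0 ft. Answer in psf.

5490 psf

K_p = (1 + sin φ)/(1 − sin φ) = 3.628.
σ_v = γz + q = 104.6 × 5.0 + 991 = 1514 psf.
σ_h = K_p σ_v = 3.628 × 1514 = 5493 psf.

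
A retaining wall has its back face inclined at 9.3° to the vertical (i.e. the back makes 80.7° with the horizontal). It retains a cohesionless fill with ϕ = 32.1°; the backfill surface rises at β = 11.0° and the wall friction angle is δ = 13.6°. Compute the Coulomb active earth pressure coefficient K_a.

0.405

K_a = sin²(α+φ) / [sin²α · sin(α−δ) · (1 + √{sin(φ+δ)sin(φ−β) / (sin(α−δ)sin(α+β))})²].
With α = 80.7°, φ = 32.1°, δ = 13.6°, β = 11.0°: K_a = 0.4052.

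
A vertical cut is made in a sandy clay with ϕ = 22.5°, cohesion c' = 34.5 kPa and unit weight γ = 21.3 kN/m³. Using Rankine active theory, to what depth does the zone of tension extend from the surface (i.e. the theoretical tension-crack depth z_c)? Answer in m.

K_a = tan²(45° − 22.5°/2) = 0.4465; √K_a = 0.6682.
The active pressure is zero where K_a γ z = 2c√K_a, so z_c = 2c/(γ√K_a) = 2×34.5/(21.3×0.6682) = 4.848 m.

4.85 m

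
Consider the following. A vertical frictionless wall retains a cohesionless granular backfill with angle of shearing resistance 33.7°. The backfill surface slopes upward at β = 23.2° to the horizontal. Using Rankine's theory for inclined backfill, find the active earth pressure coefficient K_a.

0.371

K_a = cos β · (cos β − √(cos²β − cos²φ)) / (cos β + √(cos²β − cos²φ)).
cos β = 0.9191, cos φ = 0.8320, √(cos²β − cos²φ) = 0.3907.
K_a = 0.9191 × (0.9191 − 0.3907)/(0.9191 + 0.3907) = 0.3708.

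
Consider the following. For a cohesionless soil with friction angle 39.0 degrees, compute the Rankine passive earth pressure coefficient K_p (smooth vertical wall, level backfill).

K_p = (1 + sin φ)/(1 − sin φ) = tan²(45° + 39.0°/2) = 4.395.

4.40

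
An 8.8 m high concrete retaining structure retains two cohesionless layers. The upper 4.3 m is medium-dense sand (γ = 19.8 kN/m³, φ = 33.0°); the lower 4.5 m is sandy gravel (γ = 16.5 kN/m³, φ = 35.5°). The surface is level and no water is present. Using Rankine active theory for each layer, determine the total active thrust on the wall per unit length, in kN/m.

K_a1 = tan²(45°−33.0°/2) = 0.2948; K_a2 = tan²(45°−35.5°/2) = 0.2653.
Layer 1: σ at base = K_a1 γ₁ h₁ = 25.10 kPa; P₁ = ½×25.10×4.3 = 53.96.
Layer 2: σ_v at top = γ₁h₁ = 85.14; σ_h top = K_a2×85.14 = 22.58; σ_h base = K_a2×(85.14+16.5×4.5) = 42.28.
P₂ = ½(22.58+42.28)×4.5 = 145.9. Total P_a = 53.96+145.9 = 199.9 kN/m.

200 kN/m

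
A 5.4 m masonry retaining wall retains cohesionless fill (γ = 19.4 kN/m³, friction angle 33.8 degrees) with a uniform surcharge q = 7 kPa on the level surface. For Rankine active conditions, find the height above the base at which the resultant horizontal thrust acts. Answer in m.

1.91 m

K_a = 0.2851.
Triangular part P₁ = ½K_aγH² = 80.64 at H/3 = 1.800 m; rectangular part P₂ = K_a q H = 10.78 at H/2 = 2.700 m.
ȳ = (P₁·1.800 + P₂·2.700)/(P₁+P₂) = 1.906 m.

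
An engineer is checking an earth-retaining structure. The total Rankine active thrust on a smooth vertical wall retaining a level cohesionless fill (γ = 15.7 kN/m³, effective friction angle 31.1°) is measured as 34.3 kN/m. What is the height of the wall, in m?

K_a = 0.3188. P_a = ½ K_a γ H² ⇒ H = √(2P_a/(K_a γ)).
H = √(2×34.3/(0.3188×15.7)) = 3.702 m.

3.70 m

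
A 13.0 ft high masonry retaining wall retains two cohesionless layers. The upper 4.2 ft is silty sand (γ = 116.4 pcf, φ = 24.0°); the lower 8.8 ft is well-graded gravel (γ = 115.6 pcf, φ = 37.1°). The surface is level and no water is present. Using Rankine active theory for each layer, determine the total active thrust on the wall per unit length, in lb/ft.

2610 lb/ft

K_a1 = tan²(45°−24.0°/2) = 0.4217; K_a2 = tan²(45°−37.1°/2) = 0.2475.
Layer 1: σ at base = K_a1 γ₁ h₁ = 206.2 psf; P₁ = ½×206.2×4.2 = 433.0.
Layer 2: σ_v at top = γ₁h₁ = 488.9; σ_h top = K_a2×488.9 = 121.0; σ_h base = K_a2×(488.9+115.6×8.8) = 372.8.
P₂ = ½(121.0+372.8)×8.8 = 2173. Total P_a = 433.0+2173 = 2606 lb/ft.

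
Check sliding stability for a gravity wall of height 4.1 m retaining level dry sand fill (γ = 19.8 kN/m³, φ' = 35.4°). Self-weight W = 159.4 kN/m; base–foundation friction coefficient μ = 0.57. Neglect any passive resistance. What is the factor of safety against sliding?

K_a = tan²(45° − 35.4°/2) = 0.2664.
P_a = ½K_aγH² = 0.5×0.2664×19.8×4.1² = 44.33 kN/m, acting at H/3 = 1.367 m above the base.
FS_sliding = μW / P_a = 0.57×159.4 / 44.33 = 2.049.

2.05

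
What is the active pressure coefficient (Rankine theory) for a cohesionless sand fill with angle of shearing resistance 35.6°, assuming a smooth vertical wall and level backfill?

K_a = (1 − sin φ)/(1 + sin φ) = (1 − sin 35.6°)/(1 + sin 35.6°) = 0.2641.

0.264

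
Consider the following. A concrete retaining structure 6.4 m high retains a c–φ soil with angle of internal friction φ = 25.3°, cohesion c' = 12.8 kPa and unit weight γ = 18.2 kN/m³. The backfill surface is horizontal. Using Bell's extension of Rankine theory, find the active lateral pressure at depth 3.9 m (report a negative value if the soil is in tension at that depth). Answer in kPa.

12.3 kPa

K_a = (1 − sin φ)/(1 + sin φ) = 0.4012.
σ_a = K_a γ z − 2c√K_a = 0.4012×18.2×3.9 − 2×12.8×0.6334 = 12.26 kPa.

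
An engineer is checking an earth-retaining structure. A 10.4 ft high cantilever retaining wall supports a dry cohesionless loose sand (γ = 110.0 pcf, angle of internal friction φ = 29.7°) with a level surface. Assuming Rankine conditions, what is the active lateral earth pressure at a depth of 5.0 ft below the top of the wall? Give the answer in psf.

186 psf

K_a = (1 − sin φ)/(1 + sin φ) = 0.3374.
σ_h = K_a γ z = 0.3374 × 110.0 × 5.0 = 185.6 psf.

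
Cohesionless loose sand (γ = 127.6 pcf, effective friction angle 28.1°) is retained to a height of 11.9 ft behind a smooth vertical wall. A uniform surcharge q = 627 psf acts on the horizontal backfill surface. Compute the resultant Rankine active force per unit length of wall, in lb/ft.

5930 lb/ft

K_a = tan²(45° − φ/2) = 0.3596.
Soil triangle: ½ K_a γ H² = 0.5×0.3596×127.6×11.9² = 3249 lb/ft.
Surcharge rectangle: K_a q H = 0.3596×627×11.9 = 2683 lb/ft.
Total = 3249 + 2683 = 5932 lb/ft.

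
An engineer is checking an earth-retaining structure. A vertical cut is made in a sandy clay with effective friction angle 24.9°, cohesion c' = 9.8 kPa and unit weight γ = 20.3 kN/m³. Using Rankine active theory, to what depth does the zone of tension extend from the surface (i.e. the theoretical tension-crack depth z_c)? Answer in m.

K_a = tan²(45° − 24.9°/2) = 0.4074; √K_a = 0.6383.
The active pressure is zero where K_a γ z = 2c√K_a, so z_c = 2c/(γ√K_a) = 2×9.8/(20.3×0.6383) = 1.513 m.

1.51 m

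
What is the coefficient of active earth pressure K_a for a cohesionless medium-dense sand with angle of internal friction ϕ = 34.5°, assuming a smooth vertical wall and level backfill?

K_a = (1 − sin φ)/(1 + sin φ) = (1 − sin 34.5°)/(1 + sin 34.5°) = 0.2768.

0.277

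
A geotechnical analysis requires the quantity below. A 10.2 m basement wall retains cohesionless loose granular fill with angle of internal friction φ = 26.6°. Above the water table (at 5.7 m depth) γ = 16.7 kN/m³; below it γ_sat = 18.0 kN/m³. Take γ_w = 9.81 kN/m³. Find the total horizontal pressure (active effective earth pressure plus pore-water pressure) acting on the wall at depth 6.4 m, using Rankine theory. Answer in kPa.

K_a = (1 − sin φ)/(1 + sin φ) = 0.3814.
γ' = 18.0 − 9.81 = 8.190 kN/m³.
Effective vertical stress at 6.4 m: σ'_v = 16.7×5.7 + 8.190×0.700 = 100.9 kPa.
σ'_h = K_a σ'_v = 0.3814 × 100.9 = 38.50 kPa; u = γ_w × 0.700 = 6.867 kPa.
Total σ_h = 38.50 + 6.867 = 45.36 kPa.

45.4 kPa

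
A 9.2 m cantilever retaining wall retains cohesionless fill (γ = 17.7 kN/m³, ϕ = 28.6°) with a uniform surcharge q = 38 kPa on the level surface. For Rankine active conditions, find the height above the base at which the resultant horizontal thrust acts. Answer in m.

K_a = 0.3525.
Triangular part P₁ = ½K_aγH² = 264.1 at H/3 = 3.067 m; rectangular part P₂ = K_a q H = 123.3 at H/2 = 4.600 m.
ȳ = (P₁·3.067 + P₂·4.600)/(P₁+P₂) = 3.555 m.

3.55 m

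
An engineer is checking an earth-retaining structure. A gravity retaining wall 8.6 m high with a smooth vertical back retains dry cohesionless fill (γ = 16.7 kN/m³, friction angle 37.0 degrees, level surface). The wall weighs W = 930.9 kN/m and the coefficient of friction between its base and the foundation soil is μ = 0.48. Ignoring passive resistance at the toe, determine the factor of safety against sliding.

2.91

K_a = tan²(45° − 37.0°/2) = 0.2486.
P_a = ½K_aγH² = 0.5×0.2486×16.7×8.6² = 153.5 kN/m, acting at H/3 = 2.867 m above the base.
FS_sliding = μW / P_a = 0.48×930.9 / 153.5 = 2.911.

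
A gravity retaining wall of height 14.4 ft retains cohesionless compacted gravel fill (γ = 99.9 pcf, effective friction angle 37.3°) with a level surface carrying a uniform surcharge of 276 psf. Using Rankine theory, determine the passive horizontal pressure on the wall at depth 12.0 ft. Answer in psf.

6010 psf

K_p = (1 + sin φ)/(1 − sin φ) = 4.076.
σ_v = γz + q = 99.9 × 12.0 + 276 = 1475 psf.
σ_h = K_p σ_v = 4.076 × 1475 = 6011 psf.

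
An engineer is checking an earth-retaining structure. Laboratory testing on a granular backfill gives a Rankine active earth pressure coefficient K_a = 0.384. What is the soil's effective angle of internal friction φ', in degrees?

26.4°

K_a = tan²(45° − φ/2) ⇒ 45° − φ/2 = arctan(√0.384) = 31.79°.
φ = 2(45° − 31.79°) = 26.43°.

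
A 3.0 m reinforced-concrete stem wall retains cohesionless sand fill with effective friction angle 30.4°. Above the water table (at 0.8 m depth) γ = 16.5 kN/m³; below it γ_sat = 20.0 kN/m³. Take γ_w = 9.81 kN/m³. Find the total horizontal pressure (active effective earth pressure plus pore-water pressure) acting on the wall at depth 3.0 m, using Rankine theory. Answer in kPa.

K_a = (1 − sin φ)/(1 + sin φ) = 0.3280.
γ' = 20.0 − 9.81 = 10.19 kN/m³.
Effective vertical stress at 3.0 m: σ'_v = 16.5×0.8 + 10.19×2.20 = 35.62 kPa.
σ'_h = K_a σ'_v = 0.3280 × 35.62 = 11.68 kPa; u = γ_w × 2.20 = 21.58 kPa.
Total σ_h = 11.68 + 21.58 = 33.26 kPa.

33.3 kPa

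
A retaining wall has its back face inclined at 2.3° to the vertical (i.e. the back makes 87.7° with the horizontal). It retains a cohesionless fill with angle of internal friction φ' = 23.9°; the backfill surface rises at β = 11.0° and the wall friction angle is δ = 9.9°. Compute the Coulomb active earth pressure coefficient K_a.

0.480

K_a = sin²(α+φ) / [sin²α · sin(α−δ) · (1 + √{sin(φ+δ)sin(φ−β) / (sin(α−δ)sin(α+β))})²].
With α = 87.7°, φ = 23.9°, δ = 9.9°, β = 11.0°: K_a = 0.4800.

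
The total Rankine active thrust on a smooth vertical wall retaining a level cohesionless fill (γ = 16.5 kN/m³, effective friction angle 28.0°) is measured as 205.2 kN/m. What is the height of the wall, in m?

K_a = 0.3610. P_a = ½ K_a γ H² ⇒ H = √(2P_a/(K_a γ)).
H = √(2×205.2/(0.3610×16.5)) = 8.300 m.

8.30 m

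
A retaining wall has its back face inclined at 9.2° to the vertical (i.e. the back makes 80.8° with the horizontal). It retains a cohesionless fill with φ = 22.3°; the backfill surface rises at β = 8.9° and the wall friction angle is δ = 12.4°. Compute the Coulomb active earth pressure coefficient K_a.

K_a = sin²(α+φ) / [sin²α · sin(α−δ) · (1 + √{sin(φ+δ)sin(φ−β) / (sin(α−δ)sin(α+β))})²].
With α = 80.8°, φ = 22.3°, δ = 12.4°, β = 8.9°: K_a = 0.5524.

0.552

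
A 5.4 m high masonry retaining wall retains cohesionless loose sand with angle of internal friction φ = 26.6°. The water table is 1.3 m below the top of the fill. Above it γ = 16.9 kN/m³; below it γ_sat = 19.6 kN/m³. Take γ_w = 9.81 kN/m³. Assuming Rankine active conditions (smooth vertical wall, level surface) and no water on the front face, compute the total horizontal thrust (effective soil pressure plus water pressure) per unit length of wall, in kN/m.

154 kN/m

K_a = tan²(45° − φ/2) = 0.3814.
γ' = 19.6 − 9.81 = 9.790 kN/m³. Depth below WT = 4.1 m.
σ'_h at WT = K_a γ d_w = 8.380 kPa; at base = 8.380 + K_a γ' × 4.1 = 23.69 kPa.
P₁ (0–1.3 m) = ½×8.380×1.3 = 5.447. P₂ (1.3–5.4 m) = ½(8.380+23.69)×4.1 = 65.75.
P_w = ½ γ_w h₂² = 0.5×9.81×4.1² = 82.45. Total = 5.447+65.75+82.45 = 153.6 kN/m.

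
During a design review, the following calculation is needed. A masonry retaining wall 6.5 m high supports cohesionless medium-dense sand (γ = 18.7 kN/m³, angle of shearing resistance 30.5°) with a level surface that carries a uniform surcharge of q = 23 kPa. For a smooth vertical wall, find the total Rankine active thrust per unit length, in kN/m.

K_a = tan²(45° − φ/2) = 0.3267.
Soil triangle: ½ K_a γ H² = 0.5×0.3267×18.7×6.5² = 129.0 kN/m.
Surcharge rectangle: K_a q H = 0.3267×23×6.5 = 48.84 kN/m.
Total = 129.0 + 48.84 = 177.9 kN/m.

178 kN/m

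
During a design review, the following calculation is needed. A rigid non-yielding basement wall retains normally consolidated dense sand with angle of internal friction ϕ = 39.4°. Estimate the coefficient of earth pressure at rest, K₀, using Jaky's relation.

K₀ = 1 − sin φ' = 1 − sin 39.4° = 0.3653.

0.365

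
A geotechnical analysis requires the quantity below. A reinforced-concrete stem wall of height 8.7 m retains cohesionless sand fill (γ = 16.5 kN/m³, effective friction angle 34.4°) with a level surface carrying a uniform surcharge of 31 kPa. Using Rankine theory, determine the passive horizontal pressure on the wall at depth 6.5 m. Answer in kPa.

K_p = (1 + sin φ)/(1 − sin φ) = 3.597.
σ_v = γz + q = 16.5 × 6.5 + 31 = 138.2 kPa.
σ_h = K_p σ_v = 3.597 × 138.2 = 497.3 kPa.

497 kPa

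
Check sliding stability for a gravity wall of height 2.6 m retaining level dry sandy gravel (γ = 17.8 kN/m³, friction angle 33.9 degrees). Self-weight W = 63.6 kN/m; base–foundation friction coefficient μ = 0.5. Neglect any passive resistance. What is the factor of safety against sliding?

1.86

K_a = tan²(45° − 33.9°/2) = 0.2839.
P_a = ½K_aγH² = 0.5×0.2839×17.8×2.6² = 17.08 kN/m, acting at H/3 = 0.8667 m above the base.
FS_sliding = μW / P_a = 0.5×63.6 / 17.08 = 1.862.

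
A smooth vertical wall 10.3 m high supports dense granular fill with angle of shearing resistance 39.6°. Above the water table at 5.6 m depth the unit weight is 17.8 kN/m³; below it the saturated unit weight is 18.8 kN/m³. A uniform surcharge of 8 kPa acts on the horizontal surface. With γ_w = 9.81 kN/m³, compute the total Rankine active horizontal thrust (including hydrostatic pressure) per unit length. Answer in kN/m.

314 kN/m

K_a = tan²(45° − φ/2) = 0.2214.
γ' = 18.8 − 9.81 = 8.990 kN/m³. h₂ = H − d_w = 4.7 m.
σ'_h: at surface K_a·q = 1.771; at WT K_a(q+γd_w) = 23.84; at base K_a(q+γd_w+γ'h₂) = 33.20 kPa.
P₁ = ½(1.771+23.84)×5.6 = 71.72; P₂ = ½(23.84+33.20)×4.7 = 134.1; P_w = ½γ_w h₂² = 108.4.
Total = 71.72+134.1+108.4 = 314.1 kN/m.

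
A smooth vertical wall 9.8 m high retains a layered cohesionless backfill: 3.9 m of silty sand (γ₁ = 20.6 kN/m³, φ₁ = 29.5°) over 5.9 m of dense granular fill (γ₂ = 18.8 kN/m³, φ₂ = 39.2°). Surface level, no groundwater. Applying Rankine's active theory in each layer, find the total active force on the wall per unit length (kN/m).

K_a1 = tan²(45°−29.5°/2) = 0.3401; K_a2 = tan²(45°−39.2°/2) = 0.2255.
Layer 1: σ at base = K_a1 γ₁ h₁ = 27.32 kPa; P₁ = ½×27.32×3.9 = 53.28.
Layer 2: σ_v at top = γ₁h₁ = 80.34; σ_h top = K_a2×80.34 = 18.11; σ_h base = K_a2×(80.34+18.8×5.9) = 43.12.
P₂ = ½(18.11+43.12)×5.9 = 180.6. Total P_a = 53.28+180.6 = 233.9 kN/m.

234 kN/m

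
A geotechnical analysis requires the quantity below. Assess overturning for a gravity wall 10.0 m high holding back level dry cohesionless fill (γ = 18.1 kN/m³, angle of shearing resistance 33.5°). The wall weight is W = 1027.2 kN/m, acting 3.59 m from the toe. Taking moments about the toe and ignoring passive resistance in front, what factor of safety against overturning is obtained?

K_a = tan²(45° − 33.5°/2) = 0.2887.
P_a = ½K_aγH² = 0.5×0.2887×18.1×10.0² = 261.3 kN/m, acting at H/3 = 3.333 m above the base.
Overturning moment M_o = P_a × H/3 = 261.3 × 3.333 = 870.9.
Resisting moment M_r = W × 3.59 = 1027.2 × 3.59 = 3688.
FS_overturning = M_r/M_o = 3688/870.9 = 4.234.

4.23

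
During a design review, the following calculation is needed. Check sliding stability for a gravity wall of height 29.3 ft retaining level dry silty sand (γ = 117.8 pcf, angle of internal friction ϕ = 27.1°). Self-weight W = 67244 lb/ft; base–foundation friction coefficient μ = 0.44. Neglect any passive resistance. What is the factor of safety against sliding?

K_a = tan²(45° − 27.1°/2) = 0.3741.
P_a = ½K_aγH² = 0.5×0.3741×117.8×29.3² = 18910 lb/ft, acting at H/3 = 9.767 ft above the base.
FS_sliding = μW / P_a = 0.44×67244 / 18910 = 1.564.

1.56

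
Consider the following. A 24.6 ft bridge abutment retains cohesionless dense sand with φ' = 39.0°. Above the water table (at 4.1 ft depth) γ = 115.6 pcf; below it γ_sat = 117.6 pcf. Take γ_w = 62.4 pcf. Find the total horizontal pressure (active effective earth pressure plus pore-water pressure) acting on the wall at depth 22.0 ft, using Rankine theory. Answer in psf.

K_a = (1 − sin φ)/(1 + sin φ) = 0.2275.
γ' = 117.6 − 62.4 = 55.20 pcf.
Effective vertical stress at 22.0 ft: σ'_v = 115.6×4.1 + 55.20×17.9 = 1462 psf.
σ'_h = K_a σ'_v = 0.2275 × 1462 = 332.6 psf; u = γ_w × 17.9 = 1117 psf.
Total σ_h = 332.6 + 1117 = 1450 psf.

1450 psf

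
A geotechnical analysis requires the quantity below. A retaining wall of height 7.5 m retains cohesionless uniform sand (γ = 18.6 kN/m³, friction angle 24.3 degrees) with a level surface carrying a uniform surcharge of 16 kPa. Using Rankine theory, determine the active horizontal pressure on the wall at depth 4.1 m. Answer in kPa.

K_a = (1 − sin φ)/(1 + sin φ) = 0.4169.
σ_v = γz + q = 18.6 × 4.1 + 16 = 92.26 kPa.
σ_h = K_a σ_v = 0.4169 × 92.26 = 38.46 kPa.

38.5 kPa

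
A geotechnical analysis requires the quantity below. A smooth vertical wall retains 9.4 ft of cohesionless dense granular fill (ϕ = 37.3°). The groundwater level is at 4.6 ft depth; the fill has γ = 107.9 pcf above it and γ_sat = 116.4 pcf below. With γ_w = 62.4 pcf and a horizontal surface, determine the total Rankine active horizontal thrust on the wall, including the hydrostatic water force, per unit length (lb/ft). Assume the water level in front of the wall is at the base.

K_a = tan²(45° − φ/2) = 0.2453.
γ' = 116.4 − 62.4 = 54.00 pcf. Depth below WT = 4.8 ft.
σ'_h at WT = K_a γ d_w = 121.8 psf; at base = 121.8 + K_a γ' × 4.8 = 185.4 psf.
P₁ (0–4.6 ft) = ½×121.8×4.6 = 280.1. P₂ (4.6–9.4 ft) = ½(121.8+185.4)×4.8 = 737.1.
P_w = ½ γ_w h₂² = 0.5×62.4×4.8² = 718.8. Total = 280.1+737.1+718.8 = 1736 lb/ft.

1740 lb/ft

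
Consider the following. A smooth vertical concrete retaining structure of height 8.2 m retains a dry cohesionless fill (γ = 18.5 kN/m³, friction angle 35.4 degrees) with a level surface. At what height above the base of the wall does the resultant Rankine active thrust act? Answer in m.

K_a = 0.2664.
The pressure distribution is triangular, so the resultant acts at H/3 above the base = 8.2/3 = 2.733 m.

2.73 m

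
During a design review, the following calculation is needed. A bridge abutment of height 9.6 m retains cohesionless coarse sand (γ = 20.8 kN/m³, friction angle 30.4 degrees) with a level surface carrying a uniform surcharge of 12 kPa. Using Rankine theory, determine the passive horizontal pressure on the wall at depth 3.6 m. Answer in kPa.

K_p = (1 + sin φ)/(1 − sin φ) = 3.049.
σ_v = γz + q = 20.8 × 3.6 + 12 = 86.88 kPa.
σ_h = K_p σ_v = 3.049 × 86.88 = 264.9 kPa.

265 kPa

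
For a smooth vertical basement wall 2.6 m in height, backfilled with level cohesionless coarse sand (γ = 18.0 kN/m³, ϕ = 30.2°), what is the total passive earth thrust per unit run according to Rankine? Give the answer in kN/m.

K_p = tan²(45° + φ/2) = 3.024.
P_p = ½ K_p γ H² = 0.5 × 3.024 × 18.0 × 2.6² = 184.0 kN/m.

184 kN/m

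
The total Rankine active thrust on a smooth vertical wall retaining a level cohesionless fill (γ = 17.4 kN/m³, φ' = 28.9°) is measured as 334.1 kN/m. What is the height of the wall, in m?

K_a = 0.3484. P_a = ½ K_a γ H² ⇒ H = √(2P_a/(K_a γ)).
H = √(2×334.1/(0.3484×17.4)) = 10.50 m.

10.5 m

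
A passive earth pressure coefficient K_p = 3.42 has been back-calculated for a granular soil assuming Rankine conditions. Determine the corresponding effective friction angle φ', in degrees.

K_p = (1+sin φ)/(1−sin φ) ⇒ sin φ = (K_p − 1)/(K_p + 1) = 0.5475.
φ = arcsin(0.5475) = 33.20°.

33.2°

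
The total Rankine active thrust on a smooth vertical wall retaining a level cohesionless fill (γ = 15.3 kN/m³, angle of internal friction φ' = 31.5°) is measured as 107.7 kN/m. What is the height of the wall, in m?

K_a = 0.3136. P_a = ½ K_a γ H² ⇒ H = √(2P_a/(K_a γ)).
H = √(2×107.7/(0.3136×15.3)) = 6.700 m.

6.70 m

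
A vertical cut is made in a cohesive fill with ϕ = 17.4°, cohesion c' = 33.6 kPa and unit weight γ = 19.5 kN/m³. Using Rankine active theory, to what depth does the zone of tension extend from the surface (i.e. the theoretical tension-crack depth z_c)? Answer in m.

K_a = tan²(45° − 17.4°/2) = 0.5396; √K_a = 0.7346.
The active pressure is zero where K_a γ z = 2c√K_a, so z_c = 2c/(γ√K_a) = 2×33.6/(19.5×0.7346) = 4.691 m.

4.69 m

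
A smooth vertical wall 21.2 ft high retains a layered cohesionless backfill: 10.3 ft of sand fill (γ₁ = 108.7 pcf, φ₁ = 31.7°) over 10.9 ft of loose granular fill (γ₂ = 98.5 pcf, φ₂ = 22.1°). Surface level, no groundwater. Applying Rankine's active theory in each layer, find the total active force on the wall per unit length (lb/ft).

9980 lb/ft

K_a1 = tan²(45°−31.7°/2) = 0.3111; K_a2 = tan²(45°−22.1°/2) = 0.4533.
Layer 1: σ at base = K_a1 γ₁ h₁ = 348.3 psf; P₁ = ½×348.3×10.3 = 1794.
Layer 2: σ_v at top = γ₁h₁ = 1120; σ_h top = K_a2×1120 = 507.5; σ_h base = K_a2×(1120+98.5×10.9) = 994.1.
P₂ = ½(507.5+994.1)×10.9 = 8184. Total P_a = 1794+8184 = 9977 lb/ft.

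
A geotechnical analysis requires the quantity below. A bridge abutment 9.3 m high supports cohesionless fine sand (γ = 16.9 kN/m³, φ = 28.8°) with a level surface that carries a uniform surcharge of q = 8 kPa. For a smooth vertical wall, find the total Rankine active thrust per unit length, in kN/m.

K_a = tan²(45° − φ/2) = 0.3498.
Soil triangle: ½ K_a γ H² = 0.5×0.3498×16.9×9.3² = 255.6 kN/m.
Surcharge rectangle: K_a q H = 0.3498×8×9.3 = 26.02 kN/m.
Total = 255.6 + 26.02 = 281.6 kN/m.

282 kN/m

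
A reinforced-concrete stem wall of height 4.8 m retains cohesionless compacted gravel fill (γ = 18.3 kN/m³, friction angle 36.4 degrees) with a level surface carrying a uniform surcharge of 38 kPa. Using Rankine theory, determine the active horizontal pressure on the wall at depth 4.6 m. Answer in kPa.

31.2 kPa

K_a = (1 − sin φ)/(1 + sin φ) = 0.2552.
σ_v = γz + q = 18.3 × 4.6 + 38 = 122.2 kPa.
σ_h = K_a σ_v = 0.2552 × 122.2 = 31.18 kPa.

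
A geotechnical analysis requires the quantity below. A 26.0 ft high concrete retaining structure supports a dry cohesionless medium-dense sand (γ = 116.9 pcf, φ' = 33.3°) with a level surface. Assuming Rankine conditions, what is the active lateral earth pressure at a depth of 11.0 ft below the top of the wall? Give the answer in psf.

374 psf

K_a = (1 − sin φ)/(1 + sin φ) = 0.2911.
σ_h = K_a γ z = 0.2911 × 116.9 × 11.0 = 374.4 psf.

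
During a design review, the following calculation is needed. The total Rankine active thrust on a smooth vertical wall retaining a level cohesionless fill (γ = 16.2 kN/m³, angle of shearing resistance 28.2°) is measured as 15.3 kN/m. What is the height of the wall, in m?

2.30 m

K_a = 0.3582. P_a = ½ K_a γ H² ⇒ H = √(2P_a/(K_a γ)).
H = √(2×15.3/(0.3582×16.2)) = 2.296 m.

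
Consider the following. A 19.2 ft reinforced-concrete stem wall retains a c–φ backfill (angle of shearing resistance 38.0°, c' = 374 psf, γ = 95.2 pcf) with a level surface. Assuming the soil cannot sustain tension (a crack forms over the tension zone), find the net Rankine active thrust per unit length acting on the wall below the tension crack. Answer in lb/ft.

K_a = 0.2379; √K_a = 0.4877.
Tension-crack depth z_c = 2c/(γ√K_a) = 2×374/(95.2×0.4877) = 16.11 ft.
σ_a at base = K_a γ H − 2c√K_a = 0.2379×95.2×19.2 − 2×374×0.4877 = 69.99 psf.
P_a = ½ × 69.99 × (H − z_c) = 0.5×69.99×3.090 = 108.1 lb/ft.

108 lb/ft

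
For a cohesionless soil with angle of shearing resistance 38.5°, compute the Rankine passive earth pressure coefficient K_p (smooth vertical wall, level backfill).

4.30

K_p = (1 + sin φ)/(1 − sin φ) = tan²(45° + 38.5°/2) = 4.298.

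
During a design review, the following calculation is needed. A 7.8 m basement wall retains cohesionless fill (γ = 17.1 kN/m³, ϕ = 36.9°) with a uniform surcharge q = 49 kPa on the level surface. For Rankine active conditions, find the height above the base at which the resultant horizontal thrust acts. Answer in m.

K_a = 0.2497.
Triangular part P₁ = ½K_aγH² = 129.9 at H/3 = 2.600 m; rectangular part P₂ = K_a q H = 95.42 at H/2 = 3.900 m.
ȳ = (P₁·2.600 + P₂·3.900)/(P₁+P₂) = 3.151 m.

3.15 m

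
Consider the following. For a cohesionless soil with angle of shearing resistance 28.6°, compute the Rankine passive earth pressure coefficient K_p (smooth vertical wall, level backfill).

K_p = (1 + sin φ)/(1 − sin φ) = tan²(45° + 28.6°/2) = 2.837.

2.84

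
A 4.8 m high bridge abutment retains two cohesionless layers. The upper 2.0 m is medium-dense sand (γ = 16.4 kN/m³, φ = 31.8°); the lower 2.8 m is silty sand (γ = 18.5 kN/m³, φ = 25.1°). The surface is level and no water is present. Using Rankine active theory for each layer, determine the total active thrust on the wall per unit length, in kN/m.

K_a1 = tan²(45°−31.8°/2) = 0.3098; K_a2 = tan²(45°−25.1°/2) = 0.4043.
Layer 1: σ at base = K_a1 γ₁ h₁ = 10.16 kPa; P₁ = ½×10.16×2.0 = 10.16.
Layer 2: σ_v at top = γ₁h₁ = 32.80; σ_h top = K_a2×32.80 = 13.26; σ_h base = K_a2×(32.80+18.5×2.8) = 34.20.
P₂ = ½(13.26+34.20)×2.8 = 66.45. Total P_a = 10.16+66.45 = 76.61 kN/m.

76.6 kN/m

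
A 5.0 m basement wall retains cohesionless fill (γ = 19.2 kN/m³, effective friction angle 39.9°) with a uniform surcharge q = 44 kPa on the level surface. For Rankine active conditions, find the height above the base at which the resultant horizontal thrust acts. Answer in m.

K_a = 0.2184.
Triangular part P₁ = ½K_aγH² = 52.42 at H/3 = 1.667 m; rectangular part P₂ = K_a q H = 48.06 at H/2 = 2.500 m.
ȳ = (P₁·1.667 + P₂·2.500)/(P₁+P₂) = 2.065 m.

2.07 m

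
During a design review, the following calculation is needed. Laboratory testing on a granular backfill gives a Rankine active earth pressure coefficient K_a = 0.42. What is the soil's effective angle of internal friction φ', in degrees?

24.1°

K_a = tan²(45° − φ/2) ⇒ 45° − φ/2 = arctan(√0.42) = 32.95°.
φ = 2(45° − 32.95°) = 24.11°.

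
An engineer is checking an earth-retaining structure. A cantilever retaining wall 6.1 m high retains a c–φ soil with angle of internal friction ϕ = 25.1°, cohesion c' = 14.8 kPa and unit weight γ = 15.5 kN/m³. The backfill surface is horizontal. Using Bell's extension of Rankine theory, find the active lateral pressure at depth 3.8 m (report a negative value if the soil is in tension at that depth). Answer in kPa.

4.99 kPa

K_a = (1 − sin φ)/(1 + sin φ) = 0.4043.
σ_a = K_a γ z − 2c√K_a = 0.4043×15.5×3.8 − 2×14.8×0.6358 = 4.992 kPa.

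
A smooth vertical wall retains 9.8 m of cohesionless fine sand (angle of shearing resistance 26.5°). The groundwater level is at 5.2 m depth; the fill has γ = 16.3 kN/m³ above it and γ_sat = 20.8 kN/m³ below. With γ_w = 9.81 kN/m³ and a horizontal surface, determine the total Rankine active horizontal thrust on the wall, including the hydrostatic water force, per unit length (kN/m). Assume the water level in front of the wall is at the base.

K_a = tan²(45° − φ/2) = 0.3829.
γ' = 20.8 − 9.81 = 10.99 kN/m³. Depth below WT = 4.6 m.
σ'_h at WT = K_a γ d_w = 32.46 kPa; at base = 32.46 + K_a γ' × 4.6 = 51.82 kPa.
P₁ (0–5.2 m) = ½×32.46×5.2 = 84.39. P₂ (5.2–9.8 m) = ½(32.46+51.82)×4.6 = 193.8.
P_w = ½ γ_w h₂² = 0.5×9.81×4.6² = 103.8. Total = 84.39+193.8+103.8 = 382.0 kN/m.

382 kN/m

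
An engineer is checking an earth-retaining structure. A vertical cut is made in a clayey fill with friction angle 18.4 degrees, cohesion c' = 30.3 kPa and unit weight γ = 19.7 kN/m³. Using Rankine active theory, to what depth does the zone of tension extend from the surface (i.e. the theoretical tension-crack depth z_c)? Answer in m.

4.27 m

K_a = tan²(45° − 18.4°/2) = 0.5202; √K_a = 0.7212.
The active pressure is zero where K_a γ z = 2c√K_a, so z_c = 2c/(γ√K_a) = 2×30.3/(19.7×0.7212) = 4.265 m.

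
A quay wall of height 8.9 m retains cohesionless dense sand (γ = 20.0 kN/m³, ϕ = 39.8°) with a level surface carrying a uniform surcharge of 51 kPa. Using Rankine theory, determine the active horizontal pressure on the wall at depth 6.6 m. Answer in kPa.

40.2 kPa

K_a = (1 − sin φ)/(1 + sin φ) = 0.2194.
σ_v = γz + q = 20.0 × 6.6 + 51 = 183.0 kPa.
σ_h = K_a σ_v = 0.2194 × 183.0 = 40.16 kPa.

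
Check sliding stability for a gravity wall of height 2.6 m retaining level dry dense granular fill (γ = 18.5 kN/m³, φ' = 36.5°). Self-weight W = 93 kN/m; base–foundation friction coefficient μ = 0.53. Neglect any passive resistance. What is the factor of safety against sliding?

3.10

K_a = tan²(45° − 36.5°/2) = 0.2541.
P_a = ½K_aγH² = 0.5×0.2541×18.5×2.6² = 15.89 kN/m, acting at H/3 = 0.8667 m above the base.
FS_sliding = μW / P_a = 0.53×93 / 15.89 = 3.103.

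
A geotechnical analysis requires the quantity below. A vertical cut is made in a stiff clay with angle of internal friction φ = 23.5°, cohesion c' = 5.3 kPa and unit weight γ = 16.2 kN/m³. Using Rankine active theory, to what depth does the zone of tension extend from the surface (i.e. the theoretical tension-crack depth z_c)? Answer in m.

K_a = tan²(45° − 23.5°/2) = 0.4298; √K_a = 0.6556.
The active pressure is zero where K_a γ z = 2c√K_a, so z_c = 2c/(γ√K_a) = 2×5.3/(16.2×0.6556) = 0.9980 m.

0.998 m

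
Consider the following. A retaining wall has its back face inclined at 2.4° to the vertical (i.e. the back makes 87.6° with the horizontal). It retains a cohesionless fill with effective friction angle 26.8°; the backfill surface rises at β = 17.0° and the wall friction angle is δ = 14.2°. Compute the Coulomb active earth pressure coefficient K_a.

0.478

K_a = sin²(α+φ) / [sin²α · sin(α−δ) · (1 + √{sin(φ+δ)sin(φ−β) / (sin(α−δ)sin(α+β))})²].
With α = 87.6°, φ = 26.8°, δ = 14.2°, β = 17.0°: K_a = 0.4778.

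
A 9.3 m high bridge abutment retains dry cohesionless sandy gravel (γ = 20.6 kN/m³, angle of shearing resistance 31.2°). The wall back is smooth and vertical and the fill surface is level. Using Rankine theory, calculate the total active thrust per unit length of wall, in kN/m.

K_a = tan²(45° − φ/2) = 0.3175.
P_a = ½ K_a γ H² = 0.5 × 0.3175 × 20.6 × 9.3² = 282.8 kN/m.

283 kN/m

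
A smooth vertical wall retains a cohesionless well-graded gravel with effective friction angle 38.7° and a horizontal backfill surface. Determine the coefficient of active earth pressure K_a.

K_a = tan²(45° − φ/2) = tan²(25.65°) = 0.2306.

0.231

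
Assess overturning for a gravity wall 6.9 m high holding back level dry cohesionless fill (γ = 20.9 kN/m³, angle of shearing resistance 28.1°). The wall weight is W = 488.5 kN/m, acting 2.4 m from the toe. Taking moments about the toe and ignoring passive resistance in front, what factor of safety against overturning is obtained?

2.85

K_a = tan²(45° − 28.1°/2) = 0.3596.
P_a = ½K_aγH² = 0.5×0.3596×20.9×6.9² = 178.9 kN/m, acting at H/3 = 2.300 m above the base.
Overturning moment M_o = P_a × H/3 = 178.9 × 2.300 = 411.5.
Resisting moment M_r = W × 2.4 = 488.5 × 2.4 = 1172.
FS_overturning = M_r/M_o = 1172/411.5 = 2.849.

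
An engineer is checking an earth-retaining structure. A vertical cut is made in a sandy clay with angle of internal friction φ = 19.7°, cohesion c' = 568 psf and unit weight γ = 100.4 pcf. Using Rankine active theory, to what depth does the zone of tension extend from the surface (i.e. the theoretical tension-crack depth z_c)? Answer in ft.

K_a = tan²(45° − 19.7°/2) = 0.4958; √K_a = 0.7041.
The active pressure is zero where K_a γ z = 2c√K_a, so z_c = 2c/(γ√K_a) = 2×568/(100.4×0.7041) = 16.07 ft.

16.1 ft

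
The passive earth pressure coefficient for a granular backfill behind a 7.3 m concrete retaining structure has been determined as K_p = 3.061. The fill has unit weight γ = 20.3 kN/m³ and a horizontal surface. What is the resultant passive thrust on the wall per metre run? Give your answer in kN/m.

1660 kN/m

P = ½ K_p γ H² = 0.5 × 3.061 × 20.3 × 7.3² = 1656 kN/m.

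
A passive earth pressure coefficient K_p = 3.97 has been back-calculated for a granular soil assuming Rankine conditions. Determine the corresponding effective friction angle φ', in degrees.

36.7°

K_p = (1+sin φ)/(1−sin φ) ⇒ sin φ = (K_p − 1)/(K_p + 1) = 0.5976.
φ = arcsin(0.5976) = 36.70°.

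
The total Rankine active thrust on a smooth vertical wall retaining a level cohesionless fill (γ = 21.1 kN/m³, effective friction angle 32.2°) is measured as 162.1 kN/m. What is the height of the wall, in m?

K_a = 0.3047. P_a = ½ K_a γ H² ⇒ H = √(2P_a/(K_a γ)).
H = √(2×162.1/(0.3047×21.1)) = 7.101 m.

7.10 m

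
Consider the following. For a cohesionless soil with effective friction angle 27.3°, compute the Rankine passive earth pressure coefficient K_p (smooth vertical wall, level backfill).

K_p = (1 + sin φ)/(1 − sin φ) = tan²(45° + 27.3°/2) = 2.694.

2.69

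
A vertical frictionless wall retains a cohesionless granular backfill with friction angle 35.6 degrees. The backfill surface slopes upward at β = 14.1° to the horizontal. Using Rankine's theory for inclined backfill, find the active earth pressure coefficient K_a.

0.286

K_a = cos β · (cos β − √(cos²β − cos²φ)) / (cos β + √(cos²β − cos²φ)).
cos β = 0.9699, cos φ = 0.8131, √(cos²β − cos²φ) = 0.5287.
K_a = 0.9699 × (0.9699 − 0.5287)/(0.9699 + 0.5287) = 0.2855.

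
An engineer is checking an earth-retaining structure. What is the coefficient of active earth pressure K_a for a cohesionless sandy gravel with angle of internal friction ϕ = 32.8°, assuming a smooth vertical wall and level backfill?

0.297

K_a = (1 − sin φ)/(1 + sin φ) = (1 − sin 32.8°)/(1 + sin 32.8°) = 0.2973.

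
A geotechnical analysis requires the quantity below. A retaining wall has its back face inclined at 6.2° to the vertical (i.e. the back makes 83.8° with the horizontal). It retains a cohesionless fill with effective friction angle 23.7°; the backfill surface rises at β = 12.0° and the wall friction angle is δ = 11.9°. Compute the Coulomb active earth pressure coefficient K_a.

0.529

K_a = sin²(α+φ) / [sin²α · sin(α−δ) · (1 + √{sin(φ+δ)sin(φ−β) / (sin(α−δ)sin(α+β))})²].
With α = 83.8°, φ = 23.7°, δ = 11.9°, β = 12.0°: K_a = 0.5287.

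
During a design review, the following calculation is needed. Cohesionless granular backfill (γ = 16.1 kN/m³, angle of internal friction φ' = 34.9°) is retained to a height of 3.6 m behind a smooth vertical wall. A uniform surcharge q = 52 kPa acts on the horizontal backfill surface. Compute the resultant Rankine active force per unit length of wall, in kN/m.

K_a = tan²(45° − φ/2) = 0.2721.
Soil triangle: ½ K_a γ H² = 0.5×0.2721×16.1×3.6² = 28.39 kN/m.
Surcharge rectangle: K_a q H = 0.2721×52×3.6 = 50.95 kN/m.
Total = 28.39 + 50.95 = 79.34 kN/m.

79.3 kN/m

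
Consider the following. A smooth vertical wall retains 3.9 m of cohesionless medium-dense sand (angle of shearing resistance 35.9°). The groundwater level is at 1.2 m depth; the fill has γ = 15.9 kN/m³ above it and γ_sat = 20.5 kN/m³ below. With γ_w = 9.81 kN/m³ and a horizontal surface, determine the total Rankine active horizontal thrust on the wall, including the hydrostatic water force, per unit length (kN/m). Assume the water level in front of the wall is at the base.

K_a = tan²(45° − φ/2) = 0.2607.
γ' = 20.5 − 9.81 = 10.69 kN/m³. Depth below WT = 2.7 m.
σ'_h at WT = K_a γ d_w = 4.975 kPa; at base = 4.975 + K_a γ' × 2.7 = 12.50 kPa.
P₁ (0–1.2 m) = ½×4.975×1.2 = 2.985. P₂ (1.2–3.9 m) = ½(4.975+12.50)×2.7 = 23.59.
P_w = ½ γ_w h₂² = 0.5×9.81×2.7² = 35.76. Total = 2.985+23.59+35.76 = 62.33 kN/m.

62.3 kN/m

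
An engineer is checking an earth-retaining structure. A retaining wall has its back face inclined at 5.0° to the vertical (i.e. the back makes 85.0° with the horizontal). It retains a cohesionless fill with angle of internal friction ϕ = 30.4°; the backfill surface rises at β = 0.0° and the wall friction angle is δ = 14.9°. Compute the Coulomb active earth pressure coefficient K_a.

0.333

K_a = sin²(α+φ) / [sin²α · sin(α−δ) · (1 + √{sin(φ+δ)sin(φ−β) / (sin(α−δ)sin(α+β))})²].
With α = 85.0°, φ = 30.4°, δ = 14.9°, β = 0.0°: K_a = 0.3333.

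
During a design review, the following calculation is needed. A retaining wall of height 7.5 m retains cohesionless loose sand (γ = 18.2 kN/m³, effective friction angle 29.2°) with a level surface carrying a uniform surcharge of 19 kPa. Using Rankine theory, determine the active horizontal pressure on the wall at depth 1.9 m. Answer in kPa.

K_a = (1 − sin φ)/(1 + sin φ) = 0.3442.
σ_v = γz + q = 18.2 × 1.9 + 19 = 53.58 kPa.
σ_h = K_a σ_v = 0.3442 × 53.58 = 18.44 kPa.

18.4 kPa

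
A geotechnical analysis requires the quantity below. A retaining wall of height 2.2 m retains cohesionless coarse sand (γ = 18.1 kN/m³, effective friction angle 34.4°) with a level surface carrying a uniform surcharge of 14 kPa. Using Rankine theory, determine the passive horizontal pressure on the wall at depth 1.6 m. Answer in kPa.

155 kPa

K_p = (1 + sin φ)/(1 − sin φ) = 3.597.
σ_v = γz + q = 18.1 × 1.6 + 14 = 42.96 kPa.
σ_h = K_p σ_v = 3.597 × 42.96 = 154.5 kPa.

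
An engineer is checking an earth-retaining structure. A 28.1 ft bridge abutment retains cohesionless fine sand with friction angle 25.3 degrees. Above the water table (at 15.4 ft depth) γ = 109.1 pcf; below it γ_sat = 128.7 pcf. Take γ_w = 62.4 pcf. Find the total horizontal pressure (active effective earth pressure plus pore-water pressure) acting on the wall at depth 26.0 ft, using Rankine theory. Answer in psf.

K_a = (1 − sin φ)/(1 + sin φ) = 0.4012.
γ' = 128.7 − 62.4 = 66.30 pcf.
Effective vertical stress at 26.0 ft: σ'_v = 109.1×15.4 + 66.30×10.6 = 2383 psf.
σ'_h = K_a σ'_v = 0.4012 × 2383 = 956.0 psf; u = γ_w × 10.6 = 661.4 psf.
Total σ_h = 956.0 + 661.4 = 1617 psf.

1620 psf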